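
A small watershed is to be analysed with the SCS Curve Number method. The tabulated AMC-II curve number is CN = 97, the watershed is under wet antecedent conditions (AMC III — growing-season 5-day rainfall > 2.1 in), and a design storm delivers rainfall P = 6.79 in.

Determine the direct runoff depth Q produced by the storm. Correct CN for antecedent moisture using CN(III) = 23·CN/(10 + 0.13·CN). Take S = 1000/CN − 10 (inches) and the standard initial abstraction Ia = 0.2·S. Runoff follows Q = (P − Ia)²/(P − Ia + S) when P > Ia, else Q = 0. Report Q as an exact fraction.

CN(III) from CN(II)=97: (23·97)/(10 + 0.13·97) = 223100/2261 ≈ 98.673
Retention S: 1000/CN − 10 with CN=98.673 → S = 300/2231 ≈ 0.134 in
Ia = 0.2·(300/2231) = 60/2231 in ≈ 0.027 in
P − Ia = 6.790 − 0.027 = 1508849/223100 ≈ 6.763 in (> 0, runoff occurs)
Runoff Q = (P−Ia)²/(P−Ia+S) = (6.763)²/(6.763+0.134) = 2276625304801/343317211900 ≈ 6.631 in

Q = 2276625304801/343317211900 in ≈ 6.631 in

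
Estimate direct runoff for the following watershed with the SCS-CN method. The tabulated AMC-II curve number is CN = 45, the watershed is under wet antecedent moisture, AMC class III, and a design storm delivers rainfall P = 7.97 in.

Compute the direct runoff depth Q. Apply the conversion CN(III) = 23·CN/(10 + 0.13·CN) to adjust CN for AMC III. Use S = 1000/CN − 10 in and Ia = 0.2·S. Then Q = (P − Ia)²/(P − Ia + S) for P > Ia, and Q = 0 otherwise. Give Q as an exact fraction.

Q = 20442994441/5236665300 in ≈ 3.904 in

Adjust CN=45 to AMC III: 23·45/(10 + 0.13·45) → 1035 ÷ (317/20) = 20700/317 ≈ 65.300
Max retention: S = 1000/(20700/317) − 10 = 1100/207 in (≈ 5.314 in)
Ia = 0.2S: 0.2·5.314 = 1.063 in (exactly 220/207)
P − Ia = 7.970 − 1.063 = 142979/20700 ≈ 6.907 in (> 0, runoff occurs)
Q = (142979/20700)²/((142979/20700) + 1100/207) = (20442994441/428490000)/(252979/20700) = 20442994441/5236665300 in ≈ 3.904 in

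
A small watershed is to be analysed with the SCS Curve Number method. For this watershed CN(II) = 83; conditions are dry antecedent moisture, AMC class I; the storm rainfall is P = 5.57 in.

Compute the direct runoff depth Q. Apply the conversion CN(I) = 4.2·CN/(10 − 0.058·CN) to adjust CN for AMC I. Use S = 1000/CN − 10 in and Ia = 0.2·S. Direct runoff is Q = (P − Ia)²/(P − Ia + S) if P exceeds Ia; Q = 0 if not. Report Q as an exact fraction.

Adjust CN=83 to AMC I: 4.2·83/(10 − 0.058·83) → (1743/5) ÷ (2593/500) = 174300/2593 ≈ 67.219
Max retention: S = 1000/(174300/2593) − 10 = 8500/1743 in (≈ 4.877 in)
Initial abstraction Ia = S/5 = (8500/1743)/5 = 1700/1743 ≈ 0.975 in
P − Ia = 5.570 − 0.975 = 800851/174300 ≈ 4.595 in (> 0, runoff occurs)
Runoff Q = (P−Ia)²/(P−Ia+S) = (4.595)²/(4.595+4.877) = 641362324201/287743329300 ≈ 2.229 in

Q = 641362324201/287743329300 in ≈ 2.229 in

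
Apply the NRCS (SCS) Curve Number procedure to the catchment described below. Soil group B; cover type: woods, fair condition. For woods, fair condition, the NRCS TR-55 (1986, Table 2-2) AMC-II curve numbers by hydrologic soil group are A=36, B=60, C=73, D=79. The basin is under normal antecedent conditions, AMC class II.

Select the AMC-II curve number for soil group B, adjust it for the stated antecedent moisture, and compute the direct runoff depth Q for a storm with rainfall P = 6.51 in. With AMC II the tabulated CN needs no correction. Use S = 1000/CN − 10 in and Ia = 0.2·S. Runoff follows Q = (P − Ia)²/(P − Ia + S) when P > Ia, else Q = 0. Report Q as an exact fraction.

Q = 2411809/1065900 in ≈ 2.263 in

NRCS table: woods, fair condition, soil group B → CN(II) = 60
AMC II — tabulated CN = 60 applies directly.
S = 1000/60 − 10 = 20/3 in ≈ 6.667 in
Initial abstraction Ia = S/5 = (20/3)/5 = 4/3 ≈ 1.333 in
Excess rainfall: 6.510 − 1.333 = 5.177 in; P > Ia so Q > 0
Q = (1553/300)²/((1553/300) + 20/3) = (2411809/90000)/(3553/300) = 2411809/1065900 in ≈ 2.263 in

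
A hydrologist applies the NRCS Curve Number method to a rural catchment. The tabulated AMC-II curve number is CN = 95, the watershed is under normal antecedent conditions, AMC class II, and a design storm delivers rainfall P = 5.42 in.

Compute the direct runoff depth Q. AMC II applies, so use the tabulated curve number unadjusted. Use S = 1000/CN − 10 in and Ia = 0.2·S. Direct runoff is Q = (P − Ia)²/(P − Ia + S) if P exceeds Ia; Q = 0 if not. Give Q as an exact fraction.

AMC II — tabulated CN = 95 applies directly.
S = 1000/95 − 10 = 10/19 in ≈ 0.526 in
Ia = 0.2S: 0.2·0.526 = 0.105 in (exactly 2/19)
Excess rainfall: 5.420 − 0.105 = 5.315 in; P > Ia so Q > 0
Q = (5049/950)²/((5049/950) + 10/19) = (25492401/902500)/(5549/950) = 25492401/5271550 in ≈ 4.836 in

Q = 25492401/5271550 in ≈ 4.836 in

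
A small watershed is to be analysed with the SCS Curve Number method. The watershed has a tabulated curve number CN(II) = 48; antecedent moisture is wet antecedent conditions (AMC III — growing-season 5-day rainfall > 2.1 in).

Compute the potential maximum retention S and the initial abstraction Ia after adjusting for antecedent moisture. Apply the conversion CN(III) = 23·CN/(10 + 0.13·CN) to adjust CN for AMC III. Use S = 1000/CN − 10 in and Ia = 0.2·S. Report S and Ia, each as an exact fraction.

S = 325/69 in ≈ 4.710 in; Ia = 65/69 in ≈ 0.942 in

CN(III) from CN(II)=48: (23·48)/(10 + 0.13·48) = 13800/203 ≈ 67.980
S = 1000/(13800/203) − 10 = 325/69 in ≈ 4.710 in
Initial abstraction Ia = S/5 = (325/69)/5 = 65/69 ≈ 0.942 in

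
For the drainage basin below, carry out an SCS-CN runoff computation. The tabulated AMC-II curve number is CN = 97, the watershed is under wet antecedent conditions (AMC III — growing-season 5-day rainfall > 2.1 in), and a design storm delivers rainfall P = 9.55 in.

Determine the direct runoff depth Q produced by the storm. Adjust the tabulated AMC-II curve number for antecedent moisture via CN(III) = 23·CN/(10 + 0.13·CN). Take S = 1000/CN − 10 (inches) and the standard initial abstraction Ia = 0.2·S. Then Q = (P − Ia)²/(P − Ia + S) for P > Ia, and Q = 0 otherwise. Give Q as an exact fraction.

Wet (AMC III): CN(III) = 23·97/(10 + 0.13·97) = 2231/(2261/100) = 223100/2261 ≈ 98.673
S = 1000/(223100/2261) − 10 = 300/2231 in ≈ 0.134 in
Initial abstraction Ia = S/5 = (300/2231)/5 = 60/2231 ≈ 0.027 in
P − Ia = 9.550 − 0.027 = 424921/44620 ≈ 9.523 in (> 0, runoff occurs)
Runoff Q = (P−Ia)²/(P−Ia+S) = (9.523)²/(9.523+0.134) = 180557856241/19227695020 ≈ 9.391 in

Q = 180557856241/19227695020 in ≈ 9.391 in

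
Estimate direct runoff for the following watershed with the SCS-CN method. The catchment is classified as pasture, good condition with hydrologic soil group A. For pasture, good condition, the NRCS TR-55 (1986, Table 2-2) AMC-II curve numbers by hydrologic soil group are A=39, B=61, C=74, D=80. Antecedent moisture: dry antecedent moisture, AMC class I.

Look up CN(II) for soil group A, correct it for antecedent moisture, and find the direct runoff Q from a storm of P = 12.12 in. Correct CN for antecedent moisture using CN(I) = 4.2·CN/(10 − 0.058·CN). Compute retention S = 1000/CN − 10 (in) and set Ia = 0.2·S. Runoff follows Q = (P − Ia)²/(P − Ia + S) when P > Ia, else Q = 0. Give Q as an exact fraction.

NRCS table: pasture, good condition, soil group A → CN(II) = 39
CN(I) from CN(II)=39: (4.2·39)/(10 − 0.058·39) = 81900/3869 ≈ 21.168
Retention S: 1000/CN − 10 with CN=21.168 → S = 30500/819 ≈ 37.241 in
Ia = 0.2S: 0.2·37.241 = 7.448 in (exactly 6100/819)
P − Ia = 12.120 − 7.448 = 95657/20475 ≈ 4.672 in (> 0, runoff occurs)
Q = (95657/20475)²/((95657/20475) + 30500/819) = (9150261649/419225625)/(858157/20475) = 9150261649/17570764575 in ≈ 0.521 in

Q = 9150261649/17570764575 in ≈ 0.521 in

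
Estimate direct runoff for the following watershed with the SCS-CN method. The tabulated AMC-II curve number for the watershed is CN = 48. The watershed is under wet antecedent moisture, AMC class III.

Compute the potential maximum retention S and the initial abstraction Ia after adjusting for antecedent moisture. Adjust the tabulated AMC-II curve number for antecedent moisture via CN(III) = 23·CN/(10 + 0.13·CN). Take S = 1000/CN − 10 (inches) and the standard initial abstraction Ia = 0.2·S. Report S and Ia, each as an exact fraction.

S = 325/69 in ≈ 4.710 in; Ia = 65/69 in ≈ 0.942 in

CN(III) from CN(II)=48: (23·48)/(10 + 0.13·48) = 13800/203 ≈ 67.980
Retention S: 1000/CN − 10 with CN=67.980 → S = 325/69 ≈ 4.710 in
Ia = 0.2·(325/69) = 65/69 in ≈ 0.942 in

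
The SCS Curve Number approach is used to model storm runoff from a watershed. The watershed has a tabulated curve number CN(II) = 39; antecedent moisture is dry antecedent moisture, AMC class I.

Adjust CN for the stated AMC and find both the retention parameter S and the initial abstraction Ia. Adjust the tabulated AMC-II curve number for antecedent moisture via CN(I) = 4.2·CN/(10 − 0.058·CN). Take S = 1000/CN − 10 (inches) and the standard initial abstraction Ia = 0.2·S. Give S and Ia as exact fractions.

Dry (AMC I): CN(I) = 4.2·39/(10 − 0.058·39) = (819/5)/(3869/500) = 81900/3869 ≈ 21.168
S = 1000/(81900/3869) − 10 = 30500/819 in ≈ 37.241 in
Initial abstraction Ia = S/5 = (30500/819)/5 = 6100/819 ≈ 7.448 in

S = 30500/819 in ≈ 37.241 in; Ia = 6100/819 in ≈ 7.448 in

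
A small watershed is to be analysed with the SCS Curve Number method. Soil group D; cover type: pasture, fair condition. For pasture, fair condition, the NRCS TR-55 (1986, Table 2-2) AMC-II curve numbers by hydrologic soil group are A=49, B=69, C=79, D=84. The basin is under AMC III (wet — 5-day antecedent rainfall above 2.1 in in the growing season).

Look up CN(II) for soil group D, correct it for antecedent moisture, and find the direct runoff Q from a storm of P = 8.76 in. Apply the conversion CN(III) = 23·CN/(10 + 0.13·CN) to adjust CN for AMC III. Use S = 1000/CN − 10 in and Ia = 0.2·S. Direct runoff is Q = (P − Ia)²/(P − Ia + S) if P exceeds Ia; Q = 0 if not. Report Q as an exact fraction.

NRCS table: pasture, fair condition, soil group D → CN(II) = 84
Adjust CN=84 to AMC III: 23·84/(10 + 0.13·84) → 1932 ÷ (523/25) = 48300/523 ≈ 92.352
Max retention: S = 1000/(48300/523) − 10 = 400/483 in (≈ 0.828 in)
Ia = 0.2S: 0.2·0.828 = 0.166 in (exactly 80/483)
P − Ia = 8.760 − 0.166 = 103777/12075 ≈ 8.594 in (> 0, runoff occurs)
Q = (103777/12075)²/((103777/12075) + 400/483) = (10769665729/145805625)/(113777/12075) = 10769665729/1373857275 in ≈ 7.839 in

Q = 10769665729/1373857275 in ≈ 7.839 in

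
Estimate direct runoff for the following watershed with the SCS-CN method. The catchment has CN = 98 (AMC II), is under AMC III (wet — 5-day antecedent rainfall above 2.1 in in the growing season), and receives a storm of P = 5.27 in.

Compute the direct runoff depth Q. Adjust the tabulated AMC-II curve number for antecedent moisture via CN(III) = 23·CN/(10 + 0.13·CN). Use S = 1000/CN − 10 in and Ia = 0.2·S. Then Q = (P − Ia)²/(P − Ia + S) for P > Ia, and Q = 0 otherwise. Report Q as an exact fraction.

Adjust CN=98 to AMC III: 23·98/(10 + 0.13·98) → 2254 ÷ (1137/50) = 112700/1137 ≈ 99.120
Max retention: S = 1000/(112700/1137) − 10 = 100/1127 in (≈ 0.089 in)
Ia = 0.2S: 0.2·0.089 = 0.018 in (exactly 20/1127)
P − Ia = 5.270 − 0.018 = 591929/112700 ≈ 5.252 in (> 0, runoff occurs)
Q: (591929/112700)² ÷ (601929/112700) = 350379941041/67837398300 in (≈ 5.165 in)

Q = 350379941041/67837398300 in ≈ 5.165 in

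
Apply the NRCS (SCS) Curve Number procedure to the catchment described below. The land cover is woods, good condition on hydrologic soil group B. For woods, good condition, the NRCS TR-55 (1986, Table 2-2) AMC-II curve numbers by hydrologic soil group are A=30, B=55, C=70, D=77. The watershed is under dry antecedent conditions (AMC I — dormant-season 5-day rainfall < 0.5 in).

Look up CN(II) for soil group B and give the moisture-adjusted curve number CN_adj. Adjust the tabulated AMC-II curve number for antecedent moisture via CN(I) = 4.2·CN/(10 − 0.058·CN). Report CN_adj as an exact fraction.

NRCS table: woods, good condition, soil group B → CN(II) = 55
CN(I) from CN(II)=55: (4.2·55)/(10 − 0.058·55) = 7700/227 ≈ 33.921

CN_adj = 7700/227 ≈ 33.921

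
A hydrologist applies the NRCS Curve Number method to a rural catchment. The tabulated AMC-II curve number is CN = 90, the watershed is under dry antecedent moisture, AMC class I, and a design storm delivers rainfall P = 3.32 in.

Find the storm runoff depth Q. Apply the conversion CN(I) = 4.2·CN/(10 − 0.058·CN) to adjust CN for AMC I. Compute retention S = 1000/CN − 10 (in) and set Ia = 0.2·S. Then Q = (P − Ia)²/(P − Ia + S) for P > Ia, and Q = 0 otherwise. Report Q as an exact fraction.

Dry (AMC I): CN(I) = 4.2·90/(10 − 0.058·90) = 378/(239/50) = 18900/239 ≈ 79.079
Max retention: S = 1000/(18900/239) − 10 = 500/189 in (≈ 2.646 in)
Ia = 0.2S: 0.2·2.646 = 0.529 in (exactly 100/189)
Excess rainfall: 3.320 − 0.529 = 2.791 in; P > Ia so Q > 0
Q = (13187/4725)²/((13187/4725) + 500/189) = (173896969/22325625)/(25687/4725) = 173896969/121371075 in ≈ 1.433 in

Q = 173896969/121371075 in ≈ 1.433 in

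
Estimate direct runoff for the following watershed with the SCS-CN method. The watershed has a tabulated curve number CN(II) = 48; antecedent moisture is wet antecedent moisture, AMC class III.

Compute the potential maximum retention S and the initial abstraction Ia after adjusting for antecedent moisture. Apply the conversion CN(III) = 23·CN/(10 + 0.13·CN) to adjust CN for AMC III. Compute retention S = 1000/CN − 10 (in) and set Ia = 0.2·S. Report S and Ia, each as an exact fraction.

Adjust CN=48 to AMC III: 23·48/(10 + 0.13·48) → 1104 ÷ (406/25) = 13800/203 ≈ 67.980
S = 1000/(13800/203) − 10 = 325/69 in ≈ 4.710 in
Ia = 0.2S: 0.2·4.710 = 0.942 in (exactly 65/69)

S = 325/69 in ≈ 4.710 in; Ia = 65/69 in ≈ 0.942 in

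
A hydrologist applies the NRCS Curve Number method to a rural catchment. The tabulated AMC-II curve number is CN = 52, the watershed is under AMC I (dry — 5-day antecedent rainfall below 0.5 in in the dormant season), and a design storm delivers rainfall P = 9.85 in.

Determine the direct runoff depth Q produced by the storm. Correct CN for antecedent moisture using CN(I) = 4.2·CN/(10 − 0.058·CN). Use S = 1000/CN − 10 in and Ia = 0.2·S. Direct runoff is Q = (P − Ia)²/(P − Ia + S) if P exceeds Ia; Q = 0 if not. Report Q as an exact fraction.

CN(I) from CN(II)=52: (4.2·52)/(10 − 0.058·52) = 9100/291 ≈ 31.271
S = 1000/(9100/291) − 10 = 2000/91 in ≈ 21.978 in
Ia = 0.2·(2000/91) = 400/91 in ≈ 4.396 in
Since P=9.850 > Ia=4.396: effective rainfall P−Ia = 9927/1820 in
Runoff Q = (P−Ia)²/(P−Ia+S) = (5.454)²/(5.454+21.978) = 98545329/90867140 ≈ 1.084 in

Q = 98545329/90867140 in ≈ 1.084 in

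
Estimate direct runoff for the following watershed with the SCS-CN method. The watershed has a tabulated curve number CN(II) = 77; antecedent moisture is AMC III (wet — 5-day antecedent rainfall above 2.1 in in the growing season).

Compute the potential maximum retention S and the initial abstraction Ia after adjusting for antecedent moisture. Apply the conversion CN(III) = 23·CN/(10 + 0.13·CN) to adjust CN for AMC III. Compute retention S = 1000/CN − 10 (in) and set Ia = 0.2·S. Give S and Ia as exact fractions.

S = 100/77 in ≈ 1.299 in; Ia = 20/77 in ≈ 0.260 in

Wet (AMC III): CN(III) = 23·77/(10 + 0.13·77) = 1771/(2001/100) = 7700/87 ≈ 88.506
Max retention: S = 1000/(7700/87) − 10 = 100/77 in (≈ 1.299 in)
Ia = 0.2·(100/77) = 20/77 in ≈ 0.260 in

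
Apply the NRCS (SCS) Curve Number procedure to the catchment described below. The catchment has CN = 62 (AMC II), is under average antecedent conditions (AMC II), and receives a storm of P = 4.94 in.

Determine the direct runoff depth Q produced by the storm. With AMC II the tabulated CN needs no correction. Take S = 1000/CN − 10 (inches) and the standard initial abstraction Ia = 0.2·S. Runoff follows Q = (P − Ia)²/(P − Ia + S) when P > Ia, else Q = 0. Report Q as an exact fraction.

Q = 1744371/1244650 in ≈ 1.401 in

AMC II — tabulated CN = 62 applies directly.
S = 1000/62 − 10 = 190/31 in ≈ 6.129 in
Initial abstraction Ia = S/5 = (190/31)/5 = 38/31 ≈ 1.226 in
P − Ia = 4.940 − 1.226 = 5757/1550 ≈ 3.714 in (> 0, runoff occurs)
Q = (5757/1550)²/((5757/1550) + 190/31) = (33143049/2402500)/(15257/1550) = 1744371/1244650 in ≈ 1.401 in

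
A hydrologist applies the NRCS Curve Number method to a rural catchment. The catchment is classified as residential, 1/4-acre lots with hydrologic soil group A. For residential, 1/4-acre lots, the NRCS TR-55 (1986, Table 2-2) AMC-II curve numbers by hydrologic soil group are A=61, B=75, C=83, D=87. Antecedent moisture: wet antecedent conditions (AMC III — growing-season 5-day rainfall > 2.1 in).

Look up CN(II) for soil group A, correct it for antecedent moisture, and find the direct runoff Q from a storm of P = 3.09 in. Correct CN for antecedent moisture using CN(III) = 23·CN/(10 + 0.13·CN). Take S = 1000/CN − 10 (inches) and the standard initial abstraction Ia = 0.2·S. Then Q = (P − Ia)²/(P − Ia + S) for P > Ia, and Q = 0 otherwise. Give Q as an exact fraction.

Q = 42133149243/34865812700 in ≈ 1.208 in

NRCS table: residential, 1/4-acre lots, soil group A → CN(II) = 61
Adjust CN=61 to AMC III: 23·61/(10 + 0.13·61) → 1403 ÷ (1793/100) = 140300/1793 ≈ 78.249
Max retention: S = 1000/(140300/1793) − 10 = 3900/1403 in (≈ 2.780 in)
Ia = 0.2·(3900/1403) = 780/1403 in ≈ 0.556 in
P − Ia = 3.090 − 0.556 = 355527/140300 ≈ 2.534 in (> 0, runoff occurs)
Q: (355527/140300)² ÷ (745527/140300) = 42133149243/34865812700 in (≈ 1.208 in)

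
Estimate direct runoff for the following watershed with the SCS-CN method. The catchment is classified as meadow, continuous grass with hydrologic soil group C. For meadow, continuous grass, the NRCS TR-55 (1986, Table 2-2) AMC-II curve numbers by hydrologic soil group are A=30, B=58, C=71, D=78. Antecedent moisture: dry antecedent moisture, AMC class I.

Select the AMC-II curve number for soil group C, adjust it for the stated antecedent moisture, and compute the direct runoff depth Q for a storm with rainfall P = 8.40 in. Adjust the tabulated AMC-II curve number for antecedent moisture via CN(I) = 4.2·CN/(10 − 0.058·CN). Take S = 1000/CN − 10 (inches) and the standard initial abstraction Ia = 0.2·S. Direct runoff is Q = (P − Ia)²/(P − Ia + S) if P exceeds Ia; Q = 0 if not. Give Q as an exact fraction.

Q = 1157863442/449618505 in ≈ 2.575 in

NRCS table: meadow, continuous grass, soil group C → CN(II) = 71
Dry (AMC I): CN(I) = 4.2·71/(10 − 0.058·71) = (1491/5)/(2941/500) = 149100/2941 ≈ 50.697
S = 1000/(149100/2941) − 10 = 14500/1491 in ≈ 9.725 in
Initial abstraction Ia = S/5 = (14500/1491)/5 = 2900/1491 ≈ 1.945 in
P − Ia = 8.400 − 1.945 = 48122/7455 ≈ 6.455 in (> 0, runoff occurs)
Runoff Q = (P−Ia)²/(P−Ia+S) = (6.455)²/(6.455+9.725) = 1157863442/449618505 ≈ 2.575 in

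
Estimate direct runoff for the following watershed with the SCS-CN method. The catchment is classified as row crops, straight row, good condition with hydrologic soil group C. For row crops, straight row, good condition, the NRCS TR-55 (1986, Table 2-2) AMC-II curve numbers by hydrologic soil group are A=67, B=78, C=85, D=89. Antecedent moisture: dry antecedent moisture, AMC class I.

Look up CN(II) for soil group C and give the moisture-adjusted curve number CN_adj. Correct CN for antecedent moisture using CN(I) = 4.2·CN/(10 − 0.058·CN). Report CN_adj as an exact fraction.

NRCS table: row crops, straight row, good condition, soil group C → CN(II) = 85
Adjust CN=85 to AMC I: 4.2·85/(10 − 0.058·85) → 357 ÷ (507/100) = 11900/169 ≈ 70.414

CN_adj = 11900/169 ≈ 70.414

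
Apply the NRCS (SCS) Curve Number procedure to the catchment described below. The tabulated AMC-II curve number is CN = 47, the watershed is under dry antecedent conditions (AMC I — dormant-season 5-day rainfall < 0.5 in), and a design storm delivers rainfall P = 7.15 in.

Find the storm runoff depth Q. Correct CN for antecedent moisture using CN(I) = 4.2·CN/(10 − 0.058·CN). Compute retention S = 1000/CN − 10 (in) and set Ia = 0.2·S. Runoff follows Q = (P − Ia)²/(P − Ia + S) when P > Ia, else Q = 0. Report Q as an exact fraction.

Dry (AMC I): CN(I) = 4.2·47/(10 − 0.058·47) = (987/5)/(3637/500) = 98700/3637 ≈ 27.138
Max retention: S = 1000/(98700/3637) − 10 = 26500/987 in (≈ 26.849 in)
Ia = 0.2·(26500/987) = 5300/987 in ≈ 5.370 in
P − Ia = 7.150 − 5.370 = 35141/19740 ≈ 1.780 in (> 0, runoff occurs)
Q: (35141/19740)² ÷ (565141/19740) = 1234889881/11155883340 in (≈ 0.111 in)

Q = 1234889881/11155883340 in ≈ 0.111 in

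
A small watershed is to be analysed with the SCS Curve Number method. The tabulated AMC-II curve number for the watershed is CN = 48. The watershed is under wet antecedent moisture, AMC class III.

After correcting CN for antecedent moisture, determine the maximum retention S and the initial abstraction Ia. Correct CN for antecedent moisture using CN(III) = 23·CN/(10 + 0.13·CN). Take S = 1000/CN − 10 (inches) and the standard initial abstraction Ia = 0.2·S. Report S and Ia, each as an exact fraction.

Adjust CN=48 to AMC III: 23·48/(10 + 0.13·48) → 1104 ÷ (406/25) = 13800/203 ≈ 67.980
Retention S: 1000/CN − 10 with CN=67.980 → S = 325/69 ≈ 4.710 in
Ia = 0.2S: 0.2·4.710 = 0.942 in (exactly 65/69)

S = 325/69 in ≈ 4.710 in; Ia = 65/69 in ≈ 0.942 in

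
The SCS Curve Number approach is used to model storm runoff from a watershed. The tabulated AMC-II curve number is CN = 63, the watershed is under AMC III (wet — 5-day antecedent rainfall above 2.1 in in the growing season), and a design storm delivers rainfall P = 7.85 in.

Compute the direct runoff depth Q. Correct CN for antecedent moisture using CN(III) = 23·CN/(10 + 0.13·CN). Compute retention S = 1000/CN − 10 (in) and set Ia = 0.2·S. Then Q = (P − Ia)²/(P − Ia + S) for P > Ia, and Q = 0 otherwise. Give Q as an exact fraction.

CN(III) from CN(II)=63: (23·63)/(10 + 0.13·63) = 144900/1819 ≈ 79.659
Max retention: S = 1000/(144900/1819) − 10 = 3700/1449 in (≈ 2.553 in)
Ia = 0.2S: 0.2·2.553 = 0.511 in (exactly 740/1449)
Since P=7.850 > Ia=0.511: effective rainfall P−Ia = 212693/28980 in
Q: (212693/28980)² ÷ (286693/28980) = 45238312249/8308363140 in (≈ 5.445 in)

Q = 45238312249/8308363140 in ≈ 5.445 in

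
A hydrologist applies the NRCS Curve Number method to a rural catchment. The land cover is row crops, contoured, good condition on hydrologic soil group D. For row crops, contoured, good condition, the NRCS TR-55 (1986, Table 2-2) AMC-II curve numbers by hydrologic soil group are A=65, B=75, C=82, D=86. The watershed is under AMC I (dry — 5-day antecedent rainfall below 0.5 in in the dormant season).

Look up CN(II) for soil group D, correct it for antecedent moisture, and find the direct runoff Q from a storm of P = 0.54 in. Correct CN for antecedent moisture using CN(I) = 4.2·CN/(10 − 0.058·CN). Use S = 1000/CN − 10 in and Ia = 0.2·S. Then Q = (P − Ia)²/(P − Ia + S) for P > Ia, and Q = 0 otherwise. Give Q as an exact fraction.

Q = 0 in ≈ 0.000 in

NRCS table: row crops, contoured, good condition, soil group D → CN(II) = 86
Adjust CN=86 to AMC I: 4.2·86/(10 − 0.058·86) → (1806/5) ÷ (1253/250) = 12900/179 ≈ 72.067
S = 1000/(12900/179) − 10 = 500/129 in ≈ 3.876 in
Initial abstraction Ia = S/5 = (500/129)/5 = 100/129 ≈ 0.775 in
P = 0.540 ≤ Ia = 0.775 in: entire storm abstracted, Q = 0.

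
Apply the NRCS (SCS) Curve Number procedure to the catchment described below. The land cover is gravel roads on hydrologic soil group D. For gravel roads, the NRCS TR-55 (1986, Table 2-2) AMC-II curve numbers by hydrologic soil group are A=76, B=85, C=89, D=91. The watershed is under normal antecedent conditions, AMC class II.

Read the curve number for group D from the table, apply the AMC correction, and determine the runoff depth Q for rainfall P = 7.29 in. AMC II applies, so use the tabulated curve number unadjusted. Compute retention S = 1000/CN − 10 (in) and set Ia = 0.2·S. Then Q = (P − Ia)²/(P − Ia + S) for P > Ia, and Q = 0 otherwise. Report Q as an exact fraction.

NRCS table: gravel roads, soil group D → CN(II) = 91
CN(II) = 91; AMC II needs no correction.
Max retention: S = 1000/91 − 10 = 90/91 in (≈ 0.989 in)
Ia = 0.2·(90/91) = 18/91 in ≈ 0.198 in
Since P=7.290 > Ia=0.198: effective rainfall P−Ia = 64539/9100 in
Runoff Q = (P−Ia)²/(P−Ia+S) = (7.092)²/(7.092+0.989) = 462809169/74356100 ≈ 6.224 in

Q = 462809169/74356100 in ≈ 6.224 in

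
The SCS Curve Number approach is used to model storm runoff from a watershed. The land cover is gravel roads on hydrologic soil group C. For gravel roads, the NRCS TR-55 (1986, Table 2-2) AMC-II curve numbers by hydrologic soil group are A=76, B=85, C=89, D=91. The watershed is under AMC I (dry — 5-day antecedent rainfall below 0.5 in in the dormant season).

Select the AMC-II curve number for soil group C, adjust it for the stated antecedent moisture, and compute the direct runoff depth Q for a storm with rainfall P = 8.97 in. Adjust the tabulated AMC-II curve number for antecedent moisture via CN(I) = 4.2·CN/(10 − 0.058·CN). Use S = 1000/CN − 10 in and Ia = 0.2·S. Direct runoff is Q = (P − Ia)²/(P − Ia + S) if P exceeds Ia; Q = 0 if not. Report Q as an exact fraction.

Q = 2453900319049/395572541700 in ≈ 6.203 in

NRCS table: gravel roads, soil group C → CN(II) = 89
CN(I) from CN(II)=89: (4.2·89)/(10 − 0.058·89) = 186900/2419 ≈ 77.263
Max retention: S = 1000/(186900/2419) − 10 = 5500/1869 in (≈ 2.943 in)
Ia = 0.2S: 0.2·2.943 = 0.589 in (exactly 1100/1869)
Excess rainfall: 8.970 − 0.589 = 8.381 in; P > Ia so Q > 0
Q: (1566493/186900)² ÷ (2116493/186900) = 2453900319049/395572541700 in (≈ 6.203 in)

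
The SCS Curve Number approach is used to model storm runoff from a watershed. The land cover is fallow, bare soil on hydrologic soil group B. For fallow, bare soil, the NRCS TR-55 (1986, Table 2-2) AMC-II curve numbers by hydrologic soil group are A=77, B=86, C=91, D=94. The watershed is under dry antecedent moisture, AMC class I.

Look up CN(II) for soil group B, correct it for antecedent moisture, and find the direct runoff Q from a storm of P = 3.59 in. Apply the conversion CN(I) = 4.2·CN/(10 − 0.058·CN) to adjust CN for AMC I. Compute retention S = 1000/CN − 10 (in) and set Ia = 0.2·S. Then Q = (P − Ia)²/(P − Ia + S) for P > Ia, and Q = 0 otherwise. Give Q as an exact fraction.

Q = 1318488721/1113411900 in ≈ 1.184 in

NRCS table: fallow, bare soil, soil group B → CN(II) = 86
Adjust CN=86 to AMC I: 4.2·86/(10 − 0.058·86) → (1806/5) ÷ (1253/250) = 12900/179 ≈ 72.067
S = 1000/(12900/179) − 10 = 500/129 in ≈ 3.876 in
Ia = 0.2S: 0.2·3.876 = 0.775 in (exactly 100/129)
Excess rainfall: 3.590 − 0.775 = 2.815 in; P > Ia so Q > 0
Runoff Q = (P−Ia)²/(P−Ia+S) = (2.815)²/(2.815+3.876) = 1318488721/1113411900 ≈ 1.184 in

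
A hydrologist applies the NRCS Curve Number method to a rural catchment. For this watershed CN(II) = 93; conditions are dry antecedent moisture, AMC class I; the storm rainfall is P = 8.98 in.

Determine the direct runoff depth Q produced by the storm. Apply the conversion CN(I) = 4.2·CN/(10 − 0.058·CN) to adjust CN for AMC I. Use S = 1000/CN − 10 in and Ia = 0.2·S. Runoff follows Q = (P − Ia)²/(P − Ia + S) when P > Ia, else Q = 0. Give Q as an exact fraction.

Q = 14465113441/2026530450 in ≈ 7.138 in

Dry (AMC I): CN(I) = 4.2·93/(10 − 0.058·93) = (1953/5)/(2303/500) = 27900/329 ≈ 84.802
Max retention: S = 1000/(27900/329) − 10 = 500/279 in (≈ 1.792 in)
Ia = 0.2S: 0.2·1.792 = 0.358 in (exactly 100/279)
Since P=8.980 > Ia=0.358: effective rainfall P−Ia = 120271/13950 in
Runoff Q = (P−Ia)²/(P−Ia+S) = (8.622)²/(8.622+1.792) = 14465113441/2026530450 ≈ 7.138 in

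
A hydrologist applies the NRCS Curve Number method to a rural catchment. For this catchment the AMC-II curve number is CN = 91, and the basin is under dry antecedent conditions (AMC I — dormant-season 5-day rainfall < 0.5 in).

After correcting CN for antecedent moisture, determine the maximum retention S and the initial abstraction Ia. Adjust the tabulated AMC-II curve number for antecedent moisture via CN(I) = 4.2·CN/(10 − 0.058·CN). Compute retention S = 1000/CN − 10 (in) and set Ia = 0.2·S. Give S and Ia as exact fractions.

Adjust CN=91 to AMC I: 4.2·91/(10 − 0.058·91) → (1911/5) ÷ (2361/500) = 63700/787 ≈ 80.940
S = 1000/(63700/787) − 10 = 1500/637 in ≈ 2.355 in
Ia = 0.2·(1500/637) = 300/637 in ≈ 0.471 in

S = 1500/637 in ≈ 2.355 in; Ia = 300/637 in ≈ 0.471 in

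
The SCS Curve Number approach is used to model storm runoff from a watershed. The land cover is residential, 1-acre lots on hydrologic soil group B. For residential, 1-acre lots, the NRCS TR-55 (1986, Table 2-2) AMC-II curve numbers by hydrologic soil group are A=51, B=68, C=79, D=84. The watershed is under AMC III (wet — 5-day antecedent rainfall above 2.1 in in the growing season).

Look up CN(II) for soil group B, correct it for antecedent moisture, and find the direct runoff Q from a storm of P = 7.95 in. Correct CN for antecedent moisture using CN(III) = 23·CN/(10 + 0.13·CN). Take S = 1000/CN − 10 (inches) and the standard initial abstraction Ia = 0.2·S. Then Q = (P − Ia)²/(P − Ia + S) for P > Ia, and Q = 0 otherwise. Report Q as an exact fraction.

Q = 3477342961/586257580 in ≈ 5.931 in

NRCS table: residential, 1-acre lots, soil group B → CN(II) = 68
Adjust CN=68 to AMC III: 23·68/(10 + 0.13·68) → 1564 ÷ (471/25) = 39100/471 ≈ 83.015
Retention S: 1000/CN − 10 with CN=83.015 → S = 800/391 ≈ 2.046 in
Ia = 0.2S: 0.2·2.046 = 0.409 in (exactly 160/391)
Excess rainfall: 7.950 − 0.409 = 7.541 in; P > Ia so Q > 0
Runoff Q = (P−Ia)²/(P−Ia+S) = (7.541)²/(7.541+2.046) = 3477342961/586257580 ≈ 5.931 in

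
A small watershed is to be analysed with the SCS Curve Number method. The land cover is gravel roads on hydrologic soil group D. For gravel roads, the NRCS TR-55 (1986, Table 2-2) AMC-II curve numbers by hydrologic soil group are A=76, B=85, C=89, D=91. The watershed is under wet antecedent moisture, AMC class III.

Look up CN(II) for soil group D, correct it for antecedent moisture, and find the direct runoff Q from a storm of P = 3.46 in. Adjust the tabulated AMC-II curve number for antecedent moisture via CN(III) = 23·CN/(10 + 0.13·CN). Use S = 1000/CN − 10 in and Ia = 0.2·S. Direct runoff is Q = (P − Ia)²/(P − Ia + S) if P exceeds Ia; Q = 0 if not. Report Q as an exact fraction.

NRCS table: gravel roads, soil group D → CN(II) = 91
CN(III) from CN(II)=91: (23·91)/(10 + 0.13·91) = 209300/2183 ≈ 95.877
Max retention: S = 1000/(209300/2183) − 10 = 900/2093 in (≈ 0.430 in)
Ia = 0.2S: 0.2·0.430 = 0.086 in (exactly 180/2093)
Excess rainfall: 3.460 − 0.086 = 3.374 in; P > Ia so Q > 0
Runoff Q = (P−Ia)²/(P−Ia+S) = (3.374)²/(3.374+0.430) = 124671841921/41660013850 ≈ 2.993 in

Q = 124671841921/41660013850 in ≈ 2.993 in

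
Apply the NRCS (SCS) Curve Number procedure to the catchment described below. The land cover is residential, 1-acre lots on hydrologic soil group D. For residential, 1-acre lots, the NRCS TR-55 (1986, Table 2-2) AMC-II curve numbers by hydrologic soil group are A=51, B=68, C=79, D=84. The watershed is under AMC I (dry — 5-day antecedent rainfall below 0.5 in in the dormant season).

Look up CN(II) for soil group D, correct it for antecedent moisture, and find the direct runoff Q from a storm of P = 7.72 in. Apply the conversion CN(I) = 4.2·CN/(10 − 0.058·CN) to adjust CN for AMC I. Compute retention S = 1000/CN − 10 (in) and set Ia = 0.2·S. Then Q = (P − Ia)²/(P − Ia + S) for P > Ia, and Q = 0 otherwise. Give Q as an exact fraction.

Q = 5641962769/1379370825 in ≈ 4.090 in

NRCS table: residential, 1-acre lots, soil group D → CN(II) = 84
CN(I) from CN(II)=84: (4.2·84)/(10 − 0.058·84) = 44100/641 ≈ 68.799
S = 1000/(44100/641) − 10 = 2000/441 in ≈ 4.535 in
Initial abstraction Ia = S/5 = (2000/441)/5 = 400/441 ≈ 0.907 in
P − Ia = 7.720 − 0.907 = 75113/11025 ≈ 6.813 in (> 0, runoff occurs)
Q: (75113/11025)² ÷ (125113/11025) = 5641962769/1379370825 in (≈ 4.090 in)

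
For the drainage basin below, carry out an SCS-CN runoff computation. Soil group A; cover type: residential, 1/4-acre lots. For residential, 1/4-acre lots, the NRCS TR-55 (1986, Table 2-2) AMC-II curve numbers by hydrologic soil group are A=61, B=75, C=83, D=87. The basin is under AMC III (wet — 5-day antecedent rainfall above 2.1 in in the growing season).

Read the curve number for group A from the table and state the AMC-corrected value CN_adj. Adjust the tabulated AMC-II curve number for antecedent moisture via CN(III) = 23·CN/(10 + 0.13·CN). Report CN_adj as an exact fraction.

CN_adj = 140300/1793 ≈ 78.249

NRCS table: residential, 1/4-acre lots, soil group A → CN(II) = 61
Adjust CN=61 to AMC III: 23·61/(10 + 0.13·61) → 1403 ÷ (1793/100) = 140300/1793 ≈ 78.249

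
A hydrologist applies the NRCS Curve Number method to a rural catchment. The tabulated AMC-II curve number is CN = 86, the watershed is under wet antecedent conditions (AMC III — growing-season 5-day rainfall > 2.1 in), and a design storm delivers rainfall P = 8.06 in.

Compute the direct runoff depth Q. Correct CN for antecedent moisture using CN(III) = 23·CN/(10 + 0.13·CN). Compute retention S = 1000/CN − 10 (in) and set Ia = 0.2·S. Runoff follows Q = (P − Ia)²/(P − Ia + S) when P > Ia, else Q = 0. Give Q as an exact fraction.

Wet (AMC III): CN(III) = 23·86/(10 + 0.13·86) = 1978/(1059/50) = 98900/1059 ≈ 93.390
Retention S: 1000/CN − 10 with CN=93.390 → S = 700/989 ≈ 0.708 in
Ia = 0.2·(700/989) = 140/989 in ≈ 0.142 in
Excess rainfall: 8.060 − 0.142 = 7.918 in; P > Ia so Q > 0
Q: (391567/49450)² ÷ (426567/49450) = 153324715489/21093738150 in (≈ 7.269 in)

Q = 153324715489/21093738150 in ≈ 7.269 in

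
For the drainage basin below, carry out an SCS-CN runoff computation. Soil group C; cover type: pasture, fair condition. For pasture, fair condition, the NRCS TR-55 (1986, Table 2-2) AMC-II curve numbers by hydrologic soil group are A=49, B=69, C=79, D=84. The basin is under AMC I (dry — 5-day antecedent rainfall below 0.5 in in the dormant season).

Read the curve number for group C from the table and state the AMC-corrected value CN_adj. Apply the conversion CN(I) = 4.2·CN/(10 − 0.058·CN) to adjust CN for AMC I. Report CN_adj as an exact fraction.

CN_adj = 7900/129 ≈ 61.240

NRCS table: pasture, fair condition, soil group C → CN(II) = 79
Dry (AMC I): CN(I) = 4.2·79/(10 − 0.058·79) = (1659/5)/(2709/500) = 7900/129 ≈ 61.240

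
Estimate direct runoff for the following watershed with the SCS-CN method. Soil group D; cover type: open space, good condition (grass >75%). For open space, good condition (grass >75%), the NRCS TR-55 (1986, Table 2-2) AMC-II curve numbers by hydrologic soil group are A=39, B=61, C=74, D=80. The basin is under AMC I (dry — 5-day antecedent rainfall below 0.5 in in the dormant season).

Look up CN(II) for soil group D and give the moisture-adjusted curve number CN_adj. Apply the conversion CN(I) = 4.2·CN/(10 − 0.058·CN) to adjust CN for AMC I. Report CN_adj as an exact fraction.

CN_adj = 4200/67 ≈ 62.687

NRCS table: open space, good condition (grass >75%), soil group D → CN(II) = 80
Adjust CN=80 to AMC I: 4.2·80/(10 − 0.058·80) → 336 ÷ (134/25) = 4200/67 ≈ 62.687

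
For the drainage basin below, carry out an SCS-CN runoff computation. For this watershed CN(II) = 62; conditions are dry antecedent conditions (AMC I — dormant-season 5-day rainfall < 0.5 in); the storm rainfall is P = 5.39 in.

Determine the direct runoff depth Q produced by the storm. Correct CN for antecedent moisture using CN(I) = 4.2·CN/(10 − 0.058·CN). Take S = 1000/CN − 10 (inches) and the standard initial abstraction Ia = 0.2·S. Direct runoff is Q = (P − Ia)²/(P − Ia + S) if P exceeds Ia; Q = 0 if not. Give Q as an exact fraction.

Dry (AMC I): CN(I) = 4.2·62/(10 − 0.058·62) = (1302/5)/(1601/250) = 65100/1601 ≈ 40.662
Max retention: S = 1000/(65100/1601) − 10 = 9500/651 in (≈ 14.593 in)
Initial abstraction Ia = S/5 = (9500/651)/5 = 1900/651 ≈ 2.919 in
Since P=5.390 > Ia=2.919: effective rainfall P−Ia = 160889/65100 in
Q = (160889/65100)²/((160889/65100) + 9500/651) = (25885270321/4238010000)/(1110889/65100) = 25885270321/72318873900 in ≈ 0.358 in

Q = 25885270321/72318873900 in ≈ 0.358 in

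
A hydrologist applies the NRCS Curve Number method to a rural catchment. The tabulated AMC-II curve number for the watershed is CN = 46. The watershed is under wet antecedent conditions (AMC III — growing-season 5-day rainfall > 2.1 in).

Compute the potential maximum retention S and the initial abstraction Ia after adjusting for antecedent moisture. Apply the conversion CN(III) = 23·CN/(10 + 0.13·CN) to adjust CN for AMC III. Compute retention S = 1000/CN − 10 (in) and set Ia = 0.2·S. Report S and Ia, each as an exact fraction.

S = 2700/529 in ≈ 5.104 in; Ia = 540/529 in ≈ 1.021 in

Adjust CN=46 to AMC III: 23·46/(10 + 0.13·46) → 1058 ÷ (799/50) = 52900/799 ≈ 66.208
S = 1000/(52900/799) − 10 = 2700/529 in ≈ 5.104 in
Initial abstraction Ia = S/5 = (2700/529)/5 = 540/529 ≈ 1.021 in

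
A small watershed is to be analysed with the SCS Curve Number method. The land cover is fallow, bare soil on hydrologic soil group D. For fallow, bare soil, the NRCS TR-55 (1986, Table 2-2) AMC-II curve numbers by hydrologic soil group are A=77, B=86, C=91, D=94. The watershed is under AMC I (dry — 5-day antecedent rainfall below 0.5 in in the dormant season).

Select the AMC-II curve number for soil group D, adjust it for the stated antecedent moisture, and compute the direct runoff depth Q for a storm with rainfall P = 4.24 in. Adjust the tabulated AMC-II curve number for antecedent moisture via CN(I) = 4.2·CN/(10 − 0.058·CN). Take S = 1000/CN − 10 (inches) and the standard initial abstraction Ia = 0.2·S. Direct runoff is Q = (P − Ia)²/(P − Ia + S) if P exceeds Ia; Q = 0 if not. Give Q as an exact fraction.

NRCS table: fallow, bare soil, soil group D → CN(II) = 94
Adjust CN=94 to AMC I: 4.2·94/(10 − 0.058·94) → (1974/5) ÷ (1137/250) = 32900/379 ≈ 86.807
S = 1000/(32900/379) − 10 = 500/329 in ≈ 1.520 in
Ia = 0.2S: 0.2·1.520 = 0.304 in (exactly 100/329)
Since P=4.240 > Ia=0.304: effective rainfall P−Ia = 32374/8225 in
Q = (32374/8225)²/((32374/8225) + 500/329) = (1048075876/67650625)/(44874/8225) = 524037938/184544325 in ≈ 2.840 in

Q = 524037938/184544325 in ≈ 2.840 in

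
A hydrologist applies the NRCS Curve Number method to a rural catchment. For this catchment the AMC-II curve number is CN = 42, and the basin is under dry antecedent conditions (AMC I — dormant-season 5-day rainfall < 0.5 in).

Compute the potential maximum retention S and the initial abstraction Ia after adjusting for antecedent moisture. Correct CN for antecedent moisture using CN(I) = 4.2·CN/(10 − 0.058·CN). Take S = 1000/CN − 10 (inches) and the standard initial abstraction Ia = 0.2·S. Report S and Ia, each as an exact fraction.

S = 14500/441 in ≈ 32.880 in; Ia = 2900/441 in ≈ 6.576 in

Dry (AMC I): CN(I) = 4.2·42/(10 − 0.058·42) = (882/5)/(1891/250) = 44100/1891 ≈ 23.321
Retention S: 1000/CN − 10 with CN=23.321 → S = 14500/441 ≈ 32.880 in
Initial abstraction Ia = S/5 = (14500/441)/5 = 2900/441 ≈ 6.576 in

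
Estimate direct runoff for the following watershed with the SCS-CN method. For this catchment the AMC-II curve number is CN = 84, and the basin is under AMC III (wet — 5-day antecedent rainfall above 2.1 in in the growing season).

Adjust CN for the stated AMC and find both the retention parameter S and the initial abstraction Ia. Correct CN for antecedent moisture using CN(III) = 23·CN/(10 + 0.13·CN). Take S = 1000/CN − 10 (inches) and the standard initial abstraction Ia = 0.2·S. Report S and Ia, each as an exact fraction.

S = 400/483 in ≈ 0.828 in; Ia = 80/483 in ≈ 0.166 in

Wet (AMC III): CN(III) = 23·84/(10 + 0.13·84) = 1932/(523/25) = 48300/523 ≈ 92.352
Max retention: S = 1000/(48300/523) − 10 = 400/483 in (≈ 0.828 in)
Initial abstraction Ia = S/5 = (400/483)/5 = 80/483 ≈ 0.166 in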